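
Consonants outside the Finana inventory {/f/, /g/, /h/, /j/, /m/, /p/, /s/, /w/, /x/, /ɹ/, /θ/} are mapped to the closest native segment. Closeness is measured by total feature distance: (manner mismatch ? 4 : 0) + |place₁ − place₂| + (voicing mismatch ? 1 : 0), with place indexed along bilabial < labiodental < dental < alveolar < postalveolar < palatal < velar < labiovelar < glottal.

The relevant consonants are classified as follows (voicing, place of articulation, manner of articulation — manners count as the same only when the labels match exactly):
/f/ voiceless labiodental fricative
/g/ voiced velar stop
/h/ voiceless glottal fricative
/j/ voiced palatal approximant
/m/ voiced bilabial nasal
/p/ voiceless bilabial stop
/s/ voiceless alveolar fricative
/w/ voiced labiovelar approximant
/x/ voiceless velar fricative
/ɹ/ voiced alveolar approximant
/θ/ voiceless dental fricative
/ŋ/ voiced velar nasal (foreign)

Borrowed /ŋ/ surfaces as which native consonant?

/g/ is closest: manner differs (nasal→stop, +4), place distance 0 (velar→velar), same voicing; total 4. Next closest is /j/ at distance 5.

g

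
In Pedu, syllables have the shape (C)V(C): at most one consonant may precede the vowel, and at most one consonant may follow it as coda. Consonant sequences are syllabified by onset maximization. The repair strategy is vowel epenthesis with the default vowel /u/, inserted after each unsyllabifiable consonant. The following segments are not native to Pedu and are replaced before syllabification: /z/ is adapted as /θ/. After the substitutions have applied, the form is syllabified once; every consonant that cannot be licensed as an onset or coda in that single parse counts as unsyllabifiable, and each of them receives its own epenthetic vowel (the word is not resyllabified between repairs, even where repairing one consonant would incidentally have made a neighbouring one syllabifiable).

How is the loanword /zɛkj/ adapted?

Substitution: /z/ → /θ/, giving /θɛkj/.
Under (C)V(C), the unsyllabifiable consonants are /j/ (at most one coda consonant is licensed; onsets are limited to one consonant).
Epenthesis after each stranded consonant: /j/ → /ju/.

θɛkju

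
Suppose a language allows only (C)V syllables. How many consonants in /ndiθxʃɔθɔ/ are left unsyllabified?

Syllabifying with onset maximization leaves /n/, /θ/, /x/ stranded (no codas are permitted; onsets are limited to one consonant).

3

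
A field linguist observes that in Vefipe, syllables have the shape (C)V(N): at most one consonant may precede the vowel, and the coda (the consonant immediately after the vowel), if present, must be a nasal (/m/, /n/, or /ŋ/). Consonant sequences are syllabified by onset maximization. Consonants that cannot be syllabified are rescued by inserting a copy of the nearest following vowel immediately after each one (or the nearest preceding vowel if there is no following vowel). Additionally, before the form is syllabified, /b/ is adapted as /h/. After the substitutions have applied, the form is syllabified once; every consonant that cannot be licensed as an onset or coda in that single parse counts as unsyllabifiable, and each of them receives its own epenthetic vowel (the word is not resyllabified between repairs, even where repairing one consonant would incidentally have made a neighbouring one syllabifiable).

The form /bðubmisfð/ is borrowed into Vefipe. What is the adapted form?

huðuhimisifiði

Substitution: /b/ → /h/, giving /hðuhmisfð/.
Under (C)V(N), the unsyllabifiable consonants are /h/, /h/, /s/, /f/, /ð/ (only a nasal (/m/, /n/, or /ŋ/) is licensed in coda position; onsets are limited to one consonant).
Epenthesis after each stranded consonant: /h/ → /hu/, /h/ → /hi/, /s/ → /si/, /f/ → /fi/, /ð/ → /ði/.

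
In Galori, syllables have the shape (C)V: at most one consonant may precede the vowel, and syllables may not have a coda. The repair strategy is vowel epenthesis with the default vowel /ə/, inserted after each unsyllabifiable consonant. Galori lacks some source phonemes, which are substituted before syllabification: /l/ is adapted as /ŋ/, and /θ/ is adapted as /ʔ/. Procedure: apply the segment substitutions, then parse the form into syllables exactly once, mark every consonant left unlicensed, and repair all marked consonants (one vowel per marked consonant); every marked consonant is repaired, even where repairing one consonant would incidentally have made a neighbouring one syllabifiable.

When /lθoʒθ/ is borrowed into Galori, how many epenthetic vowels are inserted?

After substitution the input is /ŋʔoʒʔ/.
The unsyllabifiable consonants are /ŋ/, /ʒ/, /ʔ/; each receives one epenthetic vowel.

3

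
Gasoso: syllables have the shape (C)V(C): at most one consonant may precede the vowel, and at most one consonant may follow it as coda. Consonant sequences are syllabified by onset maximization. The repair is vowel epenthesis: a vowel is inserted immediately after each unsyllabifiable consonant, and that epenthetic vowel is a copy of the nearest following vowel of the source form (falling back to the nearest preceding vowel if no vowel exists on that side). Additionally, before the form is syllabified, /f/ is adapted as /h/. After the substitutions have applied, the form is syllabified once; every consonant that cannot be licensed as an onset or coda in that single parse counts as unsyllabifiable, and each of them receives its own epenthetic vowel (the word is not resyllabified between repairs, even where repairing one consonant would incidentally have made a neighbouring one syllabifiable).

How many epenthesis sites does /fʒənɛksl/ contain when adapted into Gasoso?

3

After substitution the input is /hʒənɛksl/.
The unsyllabifiable consonants are /h/, /s/, /l/; each receives one epenthetic vowel.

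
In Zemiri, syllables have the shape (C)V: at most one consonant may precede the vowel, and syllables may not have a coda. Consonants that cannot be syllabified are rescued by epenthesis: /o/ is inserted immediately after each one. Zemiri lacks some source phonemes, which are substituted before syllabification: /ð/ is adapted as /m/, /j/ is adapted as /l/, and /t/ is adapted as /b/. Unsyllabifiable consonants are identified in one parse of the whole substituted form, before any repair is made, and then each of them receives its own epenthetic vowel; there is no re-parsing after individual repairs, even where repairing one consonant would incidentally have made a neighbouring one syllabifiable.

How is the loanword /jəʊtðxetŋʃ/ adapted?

Substitution: /j/ → /l/, /t/ → /b/, /ð/ → /m/, giving /ləʊbmxebŋʃ/.
The consonants /b/, /m/, /b/, /ŋ/, /ʃ/ cannot be parsed into a legal (C)V syllable (no codas are permitted; onsets are limited to one consonant).
Inserting the epenthetic vowel yields /b/ → /bo/, /m/ → /mo/, /b/ → /bo/, /ŋ/ → /ŋo/, /ʃ/ → /ʃo/.

ləʊbomoxeboŋoʃo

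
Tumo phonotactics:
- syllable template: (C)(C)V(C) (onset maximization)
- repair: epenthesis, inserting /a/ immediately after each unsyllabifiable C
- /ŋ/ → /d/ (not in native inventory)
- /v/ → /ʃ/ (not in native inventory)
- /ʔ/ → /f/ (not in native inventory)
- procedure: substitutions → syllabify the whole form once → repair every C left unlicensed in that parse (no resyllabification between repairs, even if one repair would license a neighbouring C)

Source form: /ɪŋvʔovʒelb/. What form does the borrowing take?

ɪdʃfoʃʒelba

Substitution: /ŋ/ → /d/, /v/ → /ʃ/, /ʔ/ → /f/, giving /ɪdʃfoʃʒelb/.
Syllabifying with onset maximization leaves /b/ stranded (at most one coda consonant is licensed; onsets may contain at most 2 consonants).
Each unlicensed consonant becomes the onset of a new syllable: /b/ → /ba/.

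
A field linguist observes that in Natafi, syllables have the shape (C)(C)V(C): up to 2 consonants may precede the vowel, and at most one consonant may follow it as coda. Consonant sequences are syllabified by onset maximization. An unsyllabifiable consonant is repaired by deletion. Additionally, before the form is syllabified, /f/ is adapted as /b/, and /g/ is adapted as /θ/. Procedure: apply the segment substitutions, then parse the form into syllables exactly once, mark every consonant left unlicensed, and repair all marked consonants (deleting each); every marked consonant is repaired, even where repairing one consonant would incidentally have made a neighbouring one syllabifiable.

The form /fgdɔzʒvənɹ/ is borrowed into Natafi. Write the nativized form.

Substitution: /f/ → /b/, /g/ → /θ/, giving /bθdɔzʒvənɹ/.
Under (C)(C)V(C), the unsyllabifiable consonants are /b/, /ɹ/ (at most one coda consonant is licensed; onsets may contain at most 2 consonants).
Deletion applies to /b/, /ɹ/.

θdɔzʒvən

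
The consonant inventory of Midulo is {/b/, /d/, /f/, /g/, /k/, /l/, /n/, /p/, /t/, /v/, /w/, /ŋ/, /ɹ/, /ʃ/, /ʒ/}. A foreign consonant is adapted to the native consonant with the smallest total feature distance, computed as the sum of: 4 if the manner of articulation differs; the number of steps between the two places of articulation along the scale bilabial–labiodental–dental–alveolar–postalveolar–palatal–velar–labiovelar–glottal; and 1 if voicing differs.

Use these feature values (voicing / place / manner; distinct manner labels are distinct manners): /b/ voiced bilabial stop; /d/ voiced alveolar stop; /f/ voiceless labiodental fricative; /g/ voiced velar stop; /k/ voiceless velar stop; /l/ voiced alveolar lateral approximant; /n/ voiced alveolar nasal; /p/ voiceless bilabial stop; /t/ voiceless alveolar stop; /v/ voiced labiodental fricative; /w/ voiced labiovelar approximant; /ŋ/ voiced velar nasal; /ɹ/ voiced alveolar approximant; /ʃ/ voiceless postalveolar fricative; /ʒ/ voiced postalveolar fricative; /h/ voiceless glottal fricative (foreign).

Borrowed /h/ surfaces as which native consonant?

ʃ

/ʃ/ is closest: same manner (fricative), place distance 4 (glottal→postalveolar), same voicing; total 4. Next closest is /ʒ/ at distance 5.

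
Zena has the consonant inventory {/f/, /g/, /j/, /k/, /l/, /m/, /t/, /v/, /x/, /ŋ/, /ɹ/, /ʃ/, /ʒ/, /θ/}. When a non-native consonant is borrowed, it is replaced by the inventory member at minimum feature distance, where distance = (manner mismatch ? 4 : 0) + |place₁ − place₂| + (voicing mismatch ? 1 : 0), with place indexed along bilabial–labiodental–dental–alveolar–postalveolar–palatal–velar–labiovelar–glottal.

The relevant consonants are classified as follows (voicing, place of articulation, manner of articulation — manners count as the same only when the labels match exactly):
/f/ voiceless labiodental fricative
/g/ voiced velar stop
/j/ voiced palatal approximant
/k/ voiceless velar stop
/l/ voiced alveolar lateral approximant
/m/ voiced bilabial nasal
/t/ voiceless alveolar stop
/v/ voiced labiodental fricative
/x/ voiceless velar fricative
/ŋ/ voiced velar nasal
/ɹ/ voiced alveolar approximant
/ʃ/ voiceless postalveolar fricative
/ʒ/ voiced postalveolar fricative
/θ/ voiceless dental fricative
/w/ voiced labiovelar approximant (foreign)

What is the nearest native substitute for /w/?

/j/ is closest: same manner (approximant), place distance 2 (labiovelar→palatal), same voicing; total 2. Next closest is /ɹ/ at distance 4.

j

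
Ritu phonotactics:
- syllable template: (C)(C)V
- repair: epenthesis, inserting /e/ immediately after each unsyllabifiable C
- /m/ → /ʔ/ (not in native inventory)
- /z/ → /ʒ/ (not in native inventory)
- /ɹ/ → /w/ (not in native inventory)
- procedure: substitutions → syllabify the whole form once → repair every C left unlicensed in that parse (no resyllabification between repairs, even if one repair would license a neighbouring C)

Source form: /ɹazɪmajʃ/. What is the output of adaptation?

waʒɪʔajeʃe

Substitution: /ɹ/ → /w/, /z/ → /ʒ/, /m/ → /ʔ/, giving /waʒɪʔajʃ/.
The consonants /j/, /ʃ/ cannot be parsed into a legal (C)(C)V syllable (no codas are permitted; onsets may contain at most 2 consonants).
Each unlicensed consonant becomes the onset of a new syllable: /j/ → /je/, /ʃ/ → /ʃe/.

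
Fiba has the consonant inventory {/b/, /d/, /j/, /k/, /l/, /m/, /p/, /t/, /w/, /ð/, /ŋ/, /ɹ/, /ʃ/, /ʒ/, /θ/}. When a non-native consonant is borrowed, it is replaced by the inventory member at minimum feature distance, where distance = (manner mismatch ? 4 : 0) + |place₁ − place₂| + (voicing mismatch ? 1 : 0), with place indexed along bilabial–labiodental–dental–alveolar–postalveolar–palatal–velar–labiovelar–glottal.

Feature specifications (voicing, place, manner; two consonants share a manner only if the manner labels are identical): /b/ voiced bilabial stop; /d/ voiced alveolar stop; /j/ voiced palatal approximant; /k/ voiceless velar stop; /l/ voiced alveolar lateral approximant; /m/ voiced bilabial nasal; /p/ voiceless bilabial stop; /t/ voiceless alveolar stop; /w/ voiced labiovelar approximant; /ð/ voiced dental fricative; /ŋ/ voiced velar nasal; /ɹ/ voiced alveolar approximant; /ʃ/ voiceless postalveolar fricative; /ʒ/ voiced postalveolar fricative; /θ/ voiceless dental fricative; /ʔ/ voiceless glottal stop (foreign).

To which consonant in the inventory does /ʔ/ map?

k

/k/ is closest: same manner (stop), place distance 2 (glottal→velar), same voicing; total 2. Next closest is /t/ at distance 5.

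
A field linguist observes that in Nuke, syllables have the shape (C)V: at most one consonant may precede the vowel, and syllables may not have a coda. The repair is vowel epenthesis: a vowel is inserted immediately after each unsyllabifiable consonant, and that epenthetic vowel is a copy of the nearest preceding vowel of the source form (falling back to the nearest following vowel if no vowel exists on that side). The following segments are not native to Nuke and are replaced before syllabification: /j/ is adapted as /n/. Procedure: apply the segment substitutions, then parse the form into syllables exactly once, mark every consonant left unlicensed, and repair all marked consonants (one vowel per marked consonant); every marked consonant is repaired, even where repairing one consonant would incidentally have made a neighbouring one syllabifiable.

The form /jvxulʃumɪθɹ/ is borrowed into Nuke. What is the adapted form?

Substitution: /j/ → /n/, giving /nvxulʃumɪθɹ/.
Under (C)V, the unsyllabifiable consonants are /n/, /v/, /l/, /θ/, /ɹ/ (no codas are permitted; onsets are limited to one consonant).
Each unlicensed consonant becomes the onset of a new syllable: /n/ → /nu/, /v/ → /vu/, /l/ → /lu/, /θ/ → /θɪ/, /ɹ/ → /ɹɪ/.

nuvuxuluʃumɪθɪɹɪ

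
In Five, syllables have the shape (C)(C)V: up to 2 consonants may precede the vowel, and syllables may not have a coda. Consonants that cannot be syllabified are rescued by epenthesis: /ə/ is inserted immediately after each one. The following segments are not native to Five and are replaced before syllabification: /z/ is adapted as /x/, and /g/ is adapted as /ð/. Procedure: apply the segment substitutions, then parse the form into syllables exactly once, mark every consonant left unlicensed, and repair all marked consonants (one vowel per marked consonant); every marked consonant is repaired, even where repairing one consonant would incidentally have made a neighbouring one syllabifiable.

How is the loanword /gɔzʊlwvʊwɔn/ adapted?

ðɔxʊləwvʊwɔnə

Substitution: /g/ → /ð/, /z/ → /x/, giving /ðɔxʊlwvʊwɔn/.
Under (C)(C)V, the unsyllabifiable consonants are /l/, /n/ (no codas are permitted; onsets may contain at most 2 consonants).
Each unlicensed consonant becomes the onset of a new syllable: /l/ → /lə/, /n/ → /nə/.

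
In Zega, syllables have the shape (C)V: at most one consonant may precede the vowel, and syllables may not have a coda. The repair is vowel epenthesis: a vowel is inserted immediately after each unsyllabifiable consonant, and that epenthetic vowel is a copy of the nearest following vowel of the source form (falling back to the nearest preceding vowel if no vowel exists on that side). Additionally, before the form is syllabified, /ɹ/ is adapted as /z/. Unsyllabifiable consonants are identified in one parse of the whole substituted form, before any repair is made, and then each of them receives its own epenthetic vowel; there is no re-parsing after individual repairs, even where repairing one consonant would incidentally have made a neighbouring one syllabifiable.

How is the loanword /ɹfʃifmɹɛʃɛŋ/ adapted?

zifiʃifɛmɛzɛʃɛŋɛ

Substitution: /ɹ/ → /z/, giving /zfʃifmzɛʃɛŋ/.
Under (C)V, the unsyllabifiable consonants are /z/, /f/, /f/, /m/, /ŋ/ (no codas are permitted; onsets are limited to one consonant).
Epenthesis after each stranded consonant: /z/ → /zi/, /f/ → /fi/, /f/ → /fɛ/, /m/ → /mɛ/, /ŋ/ → /ŋɛ/.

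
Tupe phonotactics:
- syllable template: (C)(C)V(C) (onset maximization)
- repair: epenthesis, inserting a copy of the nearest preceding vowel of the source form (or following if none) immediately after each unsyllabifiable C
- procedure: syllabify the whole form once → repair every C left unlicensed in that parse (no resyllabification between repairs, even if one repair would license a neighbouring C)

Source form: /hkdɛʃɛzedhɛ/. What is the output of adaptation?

The consonants /h/ cannot be parsed into a legal (C)(C)V(C) syllable (at most one coda consonant is licensed; onsets may contain at most 2 consonants).
Each unlicensed consonant becomes the onset of a new syllable: /h/ → /hɛ/.

hɛkdɛʃɛzedhɛ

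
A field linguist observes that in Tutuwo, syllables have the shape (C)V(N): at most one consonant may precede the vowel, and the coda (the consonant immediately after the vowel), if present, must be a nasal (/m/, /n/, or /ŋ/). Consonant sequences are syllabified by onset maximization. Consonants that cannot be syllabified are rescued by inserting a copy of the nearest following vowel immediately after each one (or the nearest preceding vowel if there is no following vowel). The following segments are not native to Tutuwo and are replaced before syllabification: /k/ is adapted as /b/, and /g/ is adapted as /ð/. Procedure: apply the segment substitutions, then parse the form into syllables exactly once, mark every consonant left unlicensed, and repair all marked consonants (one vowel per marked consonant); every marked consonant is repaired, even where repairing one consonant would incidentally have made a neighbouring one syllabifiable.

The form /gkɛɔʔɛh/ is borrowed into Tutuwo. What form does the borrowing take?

ðɛbɛɔʔɛhɛ

Substitution: /g/ → /ð/, /k/ → /b/, giving /ðbɛɔʔɛh/.
Under (C)V(N), the unsyllabifiable consonants are /ð/, /h/ (only a nasal (/m/, /n/, or /ŋ/) is licensed in coda position; onsets are limited to one consonant).
Each unlicensed consonant becomes the onset of a new syllable: /ð/ → /ðɛ/, /h/ → /hɛ/.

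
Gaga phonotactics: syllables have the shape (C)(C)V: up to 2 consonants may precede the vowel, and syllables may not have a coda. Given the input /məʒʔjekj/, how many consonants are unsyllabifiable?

3

The consonants /ʒ/, /k/, /j/ cannot be parsed into a legal (C)(C)V syllable (no codas are permitted; onsets may contain at most 2 consonants).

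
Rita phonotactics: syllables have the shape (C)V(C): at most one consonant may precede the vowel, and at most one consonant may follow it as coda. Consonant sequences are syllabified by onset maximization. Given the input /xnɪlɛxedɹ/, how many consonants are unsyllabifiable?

Under (C)V(C), the unsyllabifiable consonants are /x/, /ɹ/ (at most one coda consonant is licensed; onsets are limited to one consonant).

2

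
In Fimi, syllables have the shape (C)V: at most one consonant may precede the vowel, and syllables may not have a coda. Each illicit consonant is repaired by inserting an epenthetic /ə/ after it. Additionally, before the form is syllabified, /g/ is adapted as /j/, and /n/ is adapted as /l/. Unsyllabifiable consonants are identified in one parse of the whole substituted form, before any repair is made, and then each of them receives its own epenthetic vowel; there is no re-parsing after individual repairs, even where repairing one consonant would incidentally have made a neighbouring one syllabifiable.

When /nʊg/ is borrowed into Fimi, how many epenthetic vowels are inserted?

1

After substitution the input is /lʊj/.
The unsyllabifiable consonants are /j/; each receives one epenthetic vowel.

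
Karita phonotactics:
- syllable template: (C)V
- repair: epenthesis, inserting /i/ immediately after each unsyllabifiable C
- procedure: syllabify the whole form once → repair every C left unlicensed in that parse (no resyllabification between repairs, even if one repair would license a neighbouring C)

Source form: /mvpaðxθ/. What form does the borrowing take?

Under (C)V, the unsyllabifiable consonants are /m/, /v/, /ð/, /x/, /θ/ (no codas are permitted; onsets are limited to one consonant).
Inserting the epenthetic vowel yields /m/ → /mi/, /v/ → /vi/, /ð/ → /ði/, /x/ → /xi/, /θ/ → /θi/.

mivipaðixiθi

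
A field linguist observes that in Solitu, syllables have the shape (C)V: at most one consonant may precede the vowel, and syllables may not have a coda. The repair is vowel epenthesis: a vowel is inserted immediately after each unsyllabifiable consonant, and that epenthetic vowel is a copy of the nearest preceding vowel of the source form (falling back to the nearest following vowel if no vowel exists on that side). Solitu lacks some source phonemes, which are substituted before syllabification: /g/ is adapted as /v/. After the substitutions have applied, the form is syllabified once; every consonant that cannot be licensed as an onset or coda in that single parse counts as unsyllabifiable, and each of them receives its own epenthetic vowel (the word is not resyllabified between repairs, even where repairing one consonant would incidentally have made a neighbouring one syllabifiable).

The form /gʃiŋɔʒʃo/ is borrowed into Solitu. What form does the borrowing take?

Substitution: /g/ → /v/, giving /vʃiŋɔʒʃo/.
Syllabifying with onset maximization leaves /v/, /ʒ/ stranded (no codas are permitted; onsets are limited to one consonant).
Epenthesis after each stranded consonant: /v/ → /vi/, /ʒ/ → /ʒɔ/.

viʃiŋɔʒɔʃo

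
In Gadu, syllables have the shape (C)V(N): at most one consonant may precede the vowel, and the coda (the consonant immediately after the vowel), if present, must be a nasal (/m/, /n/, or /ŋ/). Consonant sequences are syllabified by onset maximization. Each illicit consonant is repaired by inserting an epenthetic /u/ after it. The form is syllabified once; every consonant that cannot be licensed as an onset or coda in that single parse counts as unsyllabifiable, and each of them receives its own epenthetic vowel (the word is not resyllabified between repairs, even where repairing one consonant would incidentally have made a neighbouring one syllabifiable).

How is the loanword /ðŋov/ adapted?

ðuŋovu

Under (C)V(N), the unsyllabifiable consonants are /ð/, /v/ (only a nasal (/m/, /n/, or /ŋ/) is licensed in coda position; onsets are limited to one consonant).
Each unlicensed consonant becomes the onset of a new syllable: /ð/ → /ðu/, /v/ → /vu/.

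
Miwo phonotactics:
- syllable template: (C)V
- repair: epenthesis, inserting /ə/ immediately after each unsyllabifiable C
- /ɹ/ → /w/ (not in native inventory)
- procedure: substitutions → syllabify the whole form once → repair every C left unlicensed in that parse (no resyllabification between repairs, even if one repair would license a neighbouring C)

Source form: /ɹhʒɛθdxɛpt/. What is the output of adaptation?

Substitution: /ɹ/ → /w/, giving /whʒɛθdxɛpt/.
Syllabifying with onset maximization leaves /w/, /h/, /θ/, /d/, /p/, /t/ stranded (no codas are permitted; onsets are limited to one consonant).
Epenthesis after each stranded consonant: /w/ → /wə/, /h/ → /hə/, /θ/ → /θə/, /d/ → /də/, /p/ → /pə/, /t/ → /tə/.

wəhəʒɛθədəxɛpətə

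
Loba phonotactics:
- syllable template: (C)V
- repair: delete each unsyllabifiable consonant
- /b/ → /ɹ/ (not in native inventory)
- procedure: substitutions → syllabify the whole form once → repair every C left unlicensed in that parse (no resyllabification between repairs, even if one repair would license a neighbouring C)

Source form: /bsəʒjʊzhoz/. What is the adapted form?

Substitution: /b/ → /ɹ/, giving /ɹsəʒjʊzhoz/.
The consonants /ɹ/, /ʒ/, /z/, /z/ cannot be parsed into a legal (C)V syllable (no codas are permitted; onsets are limited to one consonant).
Deleting the stranded consonants removes /ɹ/, /ʒ/, /z/, /z/.

səjʊho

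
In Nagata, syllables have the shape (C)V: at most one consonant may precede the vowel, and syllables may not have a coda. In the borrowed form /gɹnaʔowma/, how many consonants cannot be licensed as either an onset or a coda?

The consonants /g/, /ɹ/, /w/ cannot be parsed into a legal (C)V syllable (no codas are permitted; onsets are limited to one consonant).

3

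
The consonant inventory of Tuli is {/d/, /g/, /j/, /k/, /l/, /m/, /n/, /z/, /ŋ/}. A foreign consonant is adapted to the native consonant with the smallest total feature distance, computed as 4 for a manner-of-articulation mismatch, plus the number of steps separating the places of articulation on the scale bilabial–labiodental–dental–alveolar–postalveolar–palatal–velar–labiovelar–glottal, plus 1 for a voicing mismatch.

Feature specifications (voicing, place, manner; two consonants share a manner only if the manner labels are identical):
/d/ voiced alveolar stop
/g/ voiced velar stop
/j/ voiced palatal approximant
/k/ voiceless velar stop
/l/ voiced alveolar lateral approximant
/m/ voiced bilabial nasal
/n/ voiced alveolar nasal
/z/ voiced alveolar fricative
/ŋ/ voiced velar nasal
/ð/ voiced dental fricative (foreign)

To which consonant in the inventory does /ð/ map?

/z/ is closest: same manner (fricative), place distance 1 (dental→alveolar), same voicing; total 1. Next closest is /d/ at distance 5.

z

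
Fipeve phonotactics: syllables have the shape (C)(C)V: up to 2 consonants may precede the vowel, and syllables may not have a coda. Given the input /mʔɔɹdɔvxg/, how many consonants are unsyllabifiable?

Syllabifying with onset maximization leaves /v/, /x/, /g/ stranded (no codas are permitted; onsets may contain at most 2 consonants).

3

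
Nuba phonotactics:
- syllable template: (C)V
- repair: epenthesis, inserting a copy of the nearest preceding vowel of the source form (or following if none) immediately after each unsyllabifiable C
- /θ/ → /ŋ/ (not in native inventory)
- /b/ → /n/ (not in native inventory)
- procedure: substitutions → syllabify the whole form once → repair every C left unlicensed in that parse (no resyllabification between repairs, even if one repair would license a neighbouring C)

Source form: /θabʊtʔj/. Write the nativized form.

Substitution: /θ/ → /ŋ/, /b/ → /n/, giving /ŋanʊtʔj/.
The consonants /t/, /ʔ/, /j/ cannot be parsed into a legal (C)V syllable (no codas are permitted; onsets are limited to one consonant).
Each unlicensed consonant becomes the onset of a new syllable: /t/ → /tʊ/, /ʔ/ → /ʔʊ/, /j/ → /jʊ/.

ŋanʊtʊʔʊjʊ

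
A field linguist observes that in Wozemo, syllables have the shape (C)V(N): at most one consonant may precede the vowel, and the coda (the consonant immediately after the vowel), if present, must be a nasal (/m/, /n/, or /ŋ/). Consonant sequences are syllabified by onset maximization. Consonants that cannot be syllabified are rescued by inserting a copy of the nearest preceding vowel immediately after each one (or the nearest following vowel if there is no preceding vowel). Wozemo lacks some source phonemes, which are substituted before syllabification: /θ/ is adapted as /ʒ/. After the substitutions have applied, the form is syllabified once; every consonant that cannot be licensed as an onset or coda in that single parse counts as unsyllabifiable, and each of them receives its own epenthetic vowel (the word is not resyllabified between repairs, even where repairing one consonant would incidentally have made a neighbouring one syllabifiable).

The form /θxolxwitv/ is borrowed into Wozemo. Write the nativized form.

Substitution: /θ/ → /ʒ/, giving /ʒxolxwitv/.
Under (C)V(N), the unsyllabifiable consonants are /ʒ/, /l/, /x/, /t/, /v/ (only a nasal (/m/, /n/, or /ŋ/) is licensed in coda position; onsets are limited to one consonant).
Each unlicensed consonant becomes the onset of a new syllable: /ʒ/ → /ʒo/, /l/ → /lo/, /x/ → /xo/, /t/ → /ti/, /v/ → /vi/.

ʒoxoloxowitivi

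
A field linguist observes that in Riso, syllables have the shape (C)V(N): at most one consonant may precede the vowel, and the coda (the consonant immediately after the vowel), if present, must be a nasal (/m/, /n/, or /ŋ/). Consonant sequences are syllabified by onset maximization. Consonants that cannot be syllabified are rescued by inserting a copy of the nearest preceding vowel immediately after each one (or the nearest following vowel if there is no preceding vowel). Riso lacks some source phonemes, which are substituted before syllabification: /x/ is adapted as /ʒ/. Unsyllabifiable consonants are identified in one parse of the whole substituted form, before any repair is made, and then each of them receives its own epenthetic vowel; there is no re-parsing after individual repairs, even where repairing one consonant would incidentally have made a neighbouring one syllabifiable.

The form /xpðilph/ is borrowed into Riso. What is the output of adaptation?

Substitution: /x/ → /ʒ/, giving /ʒpðilph/.
Syllabifying with onset maximization leaves /ʒ/, /p/, /l/, /p/, /h/ stranded (only a nasal (/m/, /n/, or /ŋ/) is licensed in coda position; onsets are limited to one consonant).
Inserting the epenthetic vowel yields /ʒ/ → /ʒi/, /p/ → /pi/, /l/ → /li/, /p/ → /pi/, /h/ → /hi/.

ʒipiðilipihi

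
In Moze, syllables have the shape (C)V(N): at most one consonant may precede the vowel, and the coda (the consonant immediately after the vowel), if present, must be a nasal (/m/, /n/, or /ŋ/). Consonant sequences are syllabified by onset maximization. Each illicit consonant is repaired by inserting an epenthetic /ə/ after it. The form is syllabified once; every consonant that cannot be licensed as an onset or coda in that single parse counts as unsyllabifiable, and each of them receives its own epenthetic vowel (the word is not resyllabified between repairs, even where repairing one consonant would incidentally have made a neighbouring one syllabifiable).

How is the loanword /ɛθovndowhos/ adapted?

ɛθovənədowəhosə

Under (C)V(N), the unsyllabifiable consonants are /v/, /n/, /w/, /s/ (only a nasal (/m/, /n/, or /ŋ/) is licensed in coda position; onsets are limited to one consonant).
Each unlicensed consonant becomes the onset of a new syllable: /v/ → /və/, /n/ → /nə/, /w/ → /wə/, /s/ → /sə/.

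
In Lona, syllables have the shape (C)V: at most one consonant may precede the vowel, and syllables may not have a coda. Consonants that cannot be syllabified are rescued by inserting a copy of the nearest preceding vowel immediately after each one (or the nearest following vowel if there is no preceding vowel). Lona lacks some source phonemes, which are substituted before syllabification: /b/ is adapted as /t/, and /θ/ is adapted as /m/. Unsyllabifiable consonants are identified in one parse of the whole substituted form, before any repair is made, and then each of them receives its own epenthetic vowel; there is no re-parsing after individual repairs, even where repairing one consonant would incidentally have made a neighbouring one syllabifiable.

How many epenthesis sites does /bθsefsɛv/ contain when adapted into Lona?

4

After substitution the input is /tmsefsɛv/.
The unsyllabifiable consonants are /t/, /m/, /f/, /v/; each receives one epenthetic vowel.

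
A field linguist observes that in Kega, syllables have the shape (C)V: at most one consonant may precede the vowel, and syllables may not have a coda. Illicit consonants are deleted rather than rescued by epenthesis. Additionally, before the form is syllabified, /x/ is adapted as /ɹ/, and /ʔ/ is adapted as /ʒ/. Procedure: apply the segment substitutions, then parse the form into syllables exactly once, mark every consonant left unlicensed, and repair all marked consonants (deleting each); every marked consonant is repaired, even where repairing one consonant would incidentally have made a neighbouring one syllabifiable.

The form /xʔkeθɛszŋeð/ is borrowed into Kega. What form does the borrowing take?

Substitution: /x/ → /ɹ/, /ʔ/ → /ʒ/, giving /ɹʒkeθɛszŋeð/.
The consonants /ɹ/, /ʒ/, /s/, /z/, /ð/ cannot be parsed into a legal (C)V syllable (no codas are permitted; onsets are limited to one consonant).
Deletion applies to /ɹ/, /ʒ/, /s/, /z/, /ð/.

keθɛŋe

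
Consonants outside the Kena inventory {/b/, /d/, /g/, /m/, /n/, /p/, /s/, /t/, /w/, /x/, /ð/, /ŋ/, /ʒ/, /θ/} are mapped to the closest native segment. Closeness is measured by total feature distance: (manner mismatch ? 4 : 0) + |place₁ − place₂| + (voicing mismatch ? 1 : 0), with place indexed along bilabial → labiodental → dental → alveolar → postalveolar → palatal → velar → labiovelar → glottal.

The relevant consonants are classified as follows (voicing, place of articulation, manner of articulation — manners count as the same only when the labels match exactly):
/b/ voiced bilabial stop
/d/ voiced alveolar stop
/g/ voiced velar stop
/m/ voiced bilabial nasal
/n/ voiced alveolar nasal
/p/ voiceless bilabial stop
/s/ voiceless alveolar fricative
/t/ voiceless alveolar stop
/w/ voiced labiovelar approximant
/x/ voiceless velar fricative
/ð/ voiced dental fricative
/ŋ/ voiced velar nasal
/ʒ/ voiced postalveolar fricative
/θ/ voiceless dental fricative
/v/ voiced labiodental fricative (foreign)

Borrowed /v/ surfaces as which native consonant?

/ð/ is closest: same manner (fricative), place distance 1 (labiodental→dental), same voicing; total 1. Next closest is /θ/ at distance 2.

ð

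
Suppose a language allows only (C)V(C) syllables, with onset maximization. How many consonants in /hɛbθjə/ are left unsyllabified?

Under (C)V(C), the unsyllabifiable consonants are /θ/ (at most one coda consonant is licensed; onsets are limited to one consonant).

1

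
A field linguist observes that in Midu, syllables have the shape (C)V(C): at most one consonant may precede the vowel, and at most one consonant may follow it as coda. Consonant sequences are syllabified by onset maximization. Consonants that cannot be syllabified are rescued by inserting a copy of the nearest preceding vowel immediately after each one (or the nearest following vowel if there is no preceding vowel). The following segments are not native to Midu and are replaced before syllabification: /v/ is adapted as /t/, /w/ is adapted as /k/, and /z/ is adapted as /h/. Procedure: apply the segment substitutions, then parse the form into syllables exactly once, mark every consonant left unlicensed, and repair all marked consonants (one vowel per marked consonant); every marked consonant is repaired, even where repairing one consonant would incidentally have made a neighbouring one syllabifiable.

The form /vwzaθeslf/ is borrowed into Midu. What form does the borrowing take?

takahaθeslefe

Substitution: /v/ → /t/, /w/ → /k/, /z/ → /h/, giving /tkhaθeslf/.
The consonants /t/, /k/, /l/, /f/ cannot be parsed into a legal (C)V(C) syllable (at most one coda consonant is licensed; onsets are limited to one consonant).
Epenthesis after each stranded consonant: /t/ → /ta/, /k/ → /ka/, /l/ → /le/, /f/ → /fe/.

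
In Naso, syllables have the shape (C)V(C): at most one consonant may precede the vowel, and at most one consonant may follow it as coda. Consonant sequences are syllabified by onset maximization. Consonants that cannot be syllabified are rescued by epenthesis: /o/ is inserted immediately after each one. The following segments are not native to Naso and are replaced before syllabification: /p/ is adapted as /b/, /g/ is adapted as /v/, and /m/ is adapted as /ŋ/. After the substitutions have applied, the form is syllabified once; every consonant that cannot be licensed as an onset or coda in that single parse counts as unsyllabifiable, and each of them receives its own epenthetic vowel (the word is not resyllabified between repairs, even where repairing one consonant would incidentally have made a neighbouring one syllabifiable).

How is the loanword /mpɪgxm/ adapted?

ŋobɪvxoŋo

Substitution: /m/ → /ŋ/, /p/ → /b/, /g/ → /v/, giving /ŋbɪvxŋ/.
Syllabifying with onset maximization leaves /ŋ/, /x/, /ŋ/ stranded (at most one coda consonant is licensed; onsets are limited to one consonant).
Inserting the epenthetic vowel yields /ŋ/ → /ŋo/, /x/ → /xo/, /ŋ/ → /ŋo/.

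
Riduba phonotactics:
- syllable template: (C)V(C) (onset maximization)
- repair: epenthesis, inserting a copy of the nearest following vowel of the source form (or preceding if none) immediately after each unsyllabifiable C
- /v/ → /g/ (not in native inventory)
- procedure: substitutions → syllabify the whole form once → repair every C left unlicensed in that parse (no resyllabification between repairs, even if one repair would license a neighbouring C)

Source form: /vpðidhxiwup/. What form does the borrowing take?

gipiðidhixiwup

Substitution: /v/ → /g/, giving /gpðidhxiwup/.
Under (C)V(C), the unsyllabifiable consonants are /g/, /p/, /h/ (at most one coda consonant is licensed; onsets are limited to one consonant).
Epenthesis after each stranded consonant: /g/ → /gi/, /p/ → /pi/, /h/ → /hi/.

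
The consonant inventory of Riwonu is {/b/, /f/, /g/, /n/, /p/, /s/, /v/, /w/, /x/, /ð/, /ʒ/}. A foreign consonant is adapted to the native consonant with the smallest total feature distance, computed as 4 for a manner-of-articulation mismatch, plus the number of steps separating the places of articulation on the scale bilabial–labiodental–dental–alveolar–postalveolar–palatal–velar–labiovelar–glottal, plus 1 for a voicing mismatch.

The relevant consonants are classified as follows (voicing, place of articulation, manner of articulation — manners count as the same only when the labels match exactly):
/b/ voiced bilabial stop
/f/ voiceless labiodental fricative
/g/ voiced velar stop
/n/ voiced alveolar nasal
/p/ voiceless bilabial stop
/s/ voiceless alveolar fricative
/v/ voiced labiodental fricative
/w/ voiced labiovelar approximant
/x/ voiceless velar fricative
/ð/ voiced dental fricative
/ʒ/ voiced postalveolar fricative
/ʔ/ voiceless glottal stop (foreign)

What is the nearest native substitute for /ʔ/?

/g/ is closest: same manner (stop), place distance 2 (glottal→velar), voicing differs (+1); total 3. Next closest is /w/ at distance 6.

g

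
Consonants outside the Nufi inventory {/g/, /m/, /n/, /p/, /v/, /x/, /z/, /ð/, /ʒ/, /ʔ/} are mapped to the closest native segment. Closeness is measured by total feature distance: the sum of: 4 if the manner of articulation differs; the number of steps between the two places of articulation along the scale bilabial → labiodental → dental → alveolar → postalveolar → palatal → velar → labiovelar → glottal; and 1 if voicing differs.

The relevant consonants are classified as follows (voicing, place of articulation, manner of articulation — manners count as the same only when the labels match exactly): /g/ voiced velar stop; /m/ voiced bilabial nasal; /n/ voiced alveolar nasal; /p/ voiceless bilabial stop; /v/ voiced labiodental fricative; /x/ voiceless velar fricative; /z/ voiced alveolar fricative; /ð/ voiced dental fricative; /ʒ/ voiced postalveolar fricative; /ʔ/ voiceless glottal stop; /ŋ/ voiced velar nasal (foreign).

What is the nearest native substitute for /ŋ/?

/n/ is closest: same manner (nasal), place distance 3 (velar→alveolar), same voicing; total 3. Next closest is /g/ at distance 4.

n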